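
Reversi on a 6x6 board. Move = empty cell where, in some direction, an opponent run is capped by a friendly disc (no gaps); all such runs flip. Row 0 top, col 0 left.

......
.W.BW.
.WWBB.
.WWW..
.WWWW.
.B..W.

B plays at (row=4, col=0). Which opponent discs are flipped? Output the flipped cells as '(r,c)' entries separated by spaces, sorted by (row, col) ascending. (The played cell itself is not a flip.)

Dir NW: edge -> no flip
Dir N: first cell '.' (not opp) -> no flip
Dir NE: opp run (3,1) (2,2) capped by B -> flip
Dir W: edge -> no flip
Dir E: opp run (4,1) (4,2) (4,3) (4,4), next='.' -> no flip
Dir SW: edge -> no flip
Dir S: first cell '.' (not opp) -> no flip
Dir SE: first cell 'B' (not opp) -> no flip

Answer: (2,2) (3,1)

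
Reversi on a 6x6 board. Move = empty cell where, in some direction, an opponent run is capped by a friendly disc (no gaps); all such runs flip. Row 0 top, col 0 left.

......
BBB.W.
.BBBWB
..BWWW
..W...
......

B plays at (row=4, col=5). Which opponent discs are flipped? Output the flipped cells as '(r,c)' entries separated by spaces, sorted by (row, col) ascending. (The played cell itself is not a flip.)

Dir NW: opp run (3,4) capped by B -> flip
Dir N: opp run (3,5) capped by B -> flip
Dir NE: edge -> no flip
Dir W: first cell '.' (not opp) -> no flip
Dir E: edge -> no flip
Dir SW: first cell '.' (not opp) -> no flip
Dir S: first cell '.' (not opp) -> no flip
Dir SE: edge -> no flip

Answer: (3,4) (3,5)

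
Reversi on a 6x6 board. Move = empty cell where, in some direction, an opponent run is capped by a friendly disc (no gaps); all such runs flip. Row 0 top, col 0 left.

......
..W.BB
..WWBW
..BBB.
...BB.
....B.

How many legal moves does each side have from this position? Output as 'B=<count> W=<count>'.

Answer: B=6 W=8

Derivation:
-- B to move --
(0,1): flips 2 -> legal
(0,2): flips 2 -> legal
(0,3): no bracket -> illegal
(1,1): flips 1 -> legal
(1,3): flips 1 -> legal
(2,1): flips 2 -> legal
(3,1): no bracket -> illegal
(3,5): flips 1 -> legal
B mobility = 6
-- W to move --
(0,3): flips 1 -> legal
(0,4): no bracket -> illegal
(0,5): flips 2 -> legal
(1,3): no bracket -> illegal
(2,1): no bracket -> illegal
(3,1): no bracket -> illegal
(3,5): no bracket -> illegal
(4,1): flips 1 -> legal
(4,2): flips 1 -> legal
(4,5): flips 1 -> legal
(5,2): flips 2 -> legal
(5,3): flips 2 -> legal
(5,5): flips 2 -> legal
W mobility = 8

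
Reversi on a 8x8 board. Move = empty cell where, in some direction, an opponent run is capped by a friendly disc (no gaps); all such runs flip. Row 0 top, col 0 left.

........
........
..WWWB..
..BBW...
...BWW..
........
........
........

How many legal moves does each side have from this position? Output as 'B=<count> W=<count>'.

Answer: B=9 W=7

Derivation:
-- B to move --
(1,1): flips 1 -> legal
(1,2): flips 1 -> legal
(1,3): flips 1 -> legal
(1,4): flips 1 -> legal
(1,5): flips 1 -> legal
(2,1): flips 3 -> legal
(3,1): no bracket -> illegal
(3,5): flips 1 -> legal
(3,6): no bracket -> illegal
(4,6): flips 2 -> legal
(5,3): no bracket -> illegal
(5,4): no bracket -> illegal
(5,5): flips 1 -> legal
(5,6): no bracket -> illegal
B mobility = 9
-- W to move --
(1,4): no bracket -> illegal
(1,5): no bracket -> illegal
(1,6): flips 1 -> legal
(2,1): no bracket -> illegal
(2,6): flips 1 -> legal
(3,1): flips 2 -> legal
(3,5): no bracket -> illegal
(3,6): no bracket -> illegal
(4,1): flips 1 -> legal
(4,2): flips 3 -> legal
(5,2): flips 1 -> legal
(5,3): flips 2 -> legal
(5,4): no bracket -> illegal
W mobility = 7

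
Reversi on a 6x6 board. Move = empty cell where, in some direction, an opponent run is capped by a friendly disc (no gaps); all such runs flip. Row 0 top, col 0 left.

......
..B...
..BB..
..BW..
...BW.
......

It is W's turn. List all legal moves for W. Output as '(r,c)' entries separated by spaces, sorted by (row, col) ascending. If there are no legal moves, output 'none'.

(0,1): no bracket -> illegal
(0,2): no bracket -> illegal
(0,3): no bracket -> illegal
(1,1): flips 1 -> legal
(1,3): flips 1 -> legal
(1,4): no bracket -> illegal
(2,1): no bracket -> illegal
(2,4): no bracket -> illegal
(3,1): flips 1 -> legal
(3,4): no bracket -> illegal
(4,1): no bracket -> illegal
(4,2): flips 1 -> legal
(5,2): no bracket -> illegal
(5,3): flips 1 -> legal
(5,4): no bracket -> illegal

Answer: (1,1) (1,3) (3,1) (4,2) (5,3)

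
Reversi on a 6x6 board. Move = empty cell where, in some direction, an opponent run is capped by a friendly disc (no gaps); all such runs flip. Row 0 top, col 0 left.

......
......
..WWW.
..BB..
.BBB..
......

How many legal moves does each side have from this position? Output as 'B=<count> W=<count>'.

-- B to move --
(1,1): flips 1 -> legal
(1,2): flips 1 -> legal
(1,3): flips 1 -> legal
(1,4): flips 1 -> legal
(1,5): flips 1 -> legal
(2,1): no bracket -> illegal
(2,5): no bracket -> illegal
(3,1): no bracket -> illegal
(3,4): no bracket -> illegal
(3,5): no bracket -> illegal
B mobility = 5
-- W to move --
(2,1): no bracket -> illegal
(3,0): no bracket -> illegal
(3,1): no bracket -> illegal
(3,4): no bracket -> illegal
(4,0): no bracket -> illegal
(4,4): flips 1 -> legal
(5,0): flips 2 -> legal
(5,1): flips 2 -> legal
(5,2): flips 2 -> legal
(5,3): flips 2 -> legal
(5,4): no bracket -> illegal
W mobility = 5

Answer: B=5 W=5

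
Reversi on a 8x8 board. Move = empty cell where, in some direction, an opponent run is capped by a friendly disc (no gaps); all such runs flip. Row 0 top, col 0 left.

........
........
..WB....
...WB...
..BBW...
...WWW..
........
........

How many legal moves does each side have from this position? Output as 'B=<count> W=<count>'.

-- B to move --
(1,1): no bracket -> illegal
(1,2): no bracket -> illegal
(1,3): no bracket -> illegal
(2,1): flips 1 -> legal
(2,4): flips 1 -> legal
(3,1): no bracket -> illegal
(3,2): flips 1 -> legal
(3,5): no bracket -> illegal
(4,5): flips 1 -> legal
(4,6): no bracket -> illegal
(5,2): no bracket -> illegal
(5,6): no bracket -> illegal
(6,2): no bracket -> illegal
(6,3): flips 1 -> legal
(6,4): flips 3 -> legal
(6,5): flips 1 -> legal
(6,6): no bracket -> illegal
B mobility = 7
-- W to move --
(1,2): no bracket -> illegal
(1,3): flips 1 -> legal
(1,4): no bracket -> illegal
(2,4): flips 2 -> legal
(2,5): no bracket -> illegal
(3,1): flips 1 -> legal
(3,2): flips 1 -> legal
(3,5): flips 1 -> legal
(4,1): flips 2 -> legal
(4,5): no bracket -> illegal
(5,1): flips 1 -> legal
(5,2): no bracket -> illegal
W mobility = 7

Answer: B=7 W=7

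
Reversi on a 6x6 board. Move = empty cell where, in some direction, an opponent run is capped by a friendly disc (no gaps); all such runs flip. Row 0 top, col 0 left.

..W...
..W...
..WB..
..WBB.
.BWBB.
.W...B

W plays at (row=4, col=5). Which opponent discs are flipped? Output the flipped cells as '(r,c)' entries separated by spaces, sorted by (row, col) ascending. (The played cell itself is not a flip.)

Answer: (2,3) (3,4) (4,3) (4,4)

Derivation:
Dir NW: opp run (3,4) (2,3) capped by W -> flip
Dir N: first cell '.' (not opp) -> no flip
Dir NE: edge -> no flip
Dir W: opp run (4,4) (4,3) capped by W -> flip
Dir E: edge -> no flip
Dir SW: first cell '.' (not opp) -> no flip
Dir S: opp run (5,5), next=edge -> no flip
Dir SE: edge -> no flip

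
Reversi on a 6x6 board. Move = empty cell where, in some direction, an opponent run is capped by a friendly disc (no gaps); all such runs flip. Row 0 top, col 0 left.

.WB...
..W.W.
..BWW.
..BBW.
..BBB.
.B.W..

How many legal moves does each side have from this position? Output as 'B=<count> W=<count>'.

Answer: B=7 W=7

Derivation:
-- B to move --
(0,0): flips 1 -> legal
(0,3): no bracket -> illegal
(0,4): flips 3 -> legal
(0,5): flips 2 -> legal
(1,0): no bracket -> illegal
(1,1): no bracket -> illegal
(1,3): flips 1 -> legal
(1,5): flips 1 -> legal
(2,1): no bracket -> illegal
(2,5): flips 3 -> legal
(3,5): flips 1 -> legal
(4,5): no bracket -> illegal
(5,2): no bracket -> illegal
(5,4): no bracket -> illegal
B mobility = 7
-- W to move --
(0,3): flips 1 -> legal
(1,1): no bracket -> illegal
(1,3): no bracket -> illegal
(2,1): flips 1 -> legal
(3,1): flips 3 -> legal
(3,5): flips 1 -> legal
(4,0): no bracket -> illegal
(4,1): flips 1 -> legal
(4,5): no bracket -> illegal
(5,0): no bracket -> illegal
(5,2): flips 4 -> legal
(5,4): flips 1 -> legal
(5,5): no bracket -> illegal
W mobility = 7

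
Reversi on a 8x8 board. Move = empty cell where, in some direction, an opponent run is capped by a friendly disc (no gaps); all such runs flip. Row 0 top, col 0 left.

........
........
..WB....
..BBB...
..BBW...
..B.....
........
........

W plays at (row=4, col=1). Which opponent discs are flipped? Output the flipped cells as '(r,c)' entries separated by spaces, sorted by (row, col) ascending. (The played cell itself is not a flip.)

Answer: (4,2) (4,3)

Derivation:
Dir NW: first cell '.' (not opp) -> no flip
Dir N: first cell '.' (not opp) -> no flip
Dir NE: opp run (3,2) (2,3), next='.' -> no flip
Dir W: first cell '.' (not opp) -> no flip
Dir E: opp run (4,2) (4,3) capped by W -> flip
Dir SW: first cell '.' (not opp) -> no flip
Dir S: first cell '.' (not opp) -> no flip
Dir SE: opp run (5,2), next='.' -> no flip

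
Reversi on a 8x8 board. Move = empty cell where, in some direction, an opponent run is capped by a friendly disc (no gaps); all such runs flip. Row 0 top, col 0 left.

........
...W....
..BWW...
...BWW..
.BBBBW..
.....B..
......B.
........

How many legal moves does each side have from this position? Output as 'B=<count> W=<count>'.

-- B to move --
(0,2): no bracket -> illegal
(0,3): flips 2 -> legal
(0,4): flips 1 -> legal
(1,2): no bracket -> illegal
(1,4): flips 2 -> legal
(1,5): flips 1 -> legal
(2,5): flips 5 -> legal
(2,6): flips 1 -> legal
(3,2): no bracket -> illegal
(3,6): flips 2 -> legal
(4,6): flips 1 -> legal
(5,4): no bracket -> illegal
(5,6): no bracket -> illegal
B mobility = 8
-- W to move --
(1,1): no bracket -> illegal
(1,2): no bracket -> illegal
(2,1): flips 1 -> legal
(3,0): no bracket -> illegal
(3,1): flips 1 -> legal
(3,2): flips 1 -> legal
(4,0): flips 4 -> legal
(4,6): no bracket -> illegal
(5,0): no bracket -> illegal
(5,1): flips 2 -> legal
(5,2): flips 1 -> legal
(5,3): flips 3 -> legal
(5,4): flips 1 -> legal
(5,6): no bracket -> illegal
(5,7): no bracket -> illegal
(6,4): no bracket -> illegal
(6,5): flips 1 -> legal
(6,7): no bracket -> illegal
(7,5): no bracket -> illegal
(7,6): no bracket -> illegal
(7,7): no bracket -> illegal
W mobility = 9

Answer: B=8 W=9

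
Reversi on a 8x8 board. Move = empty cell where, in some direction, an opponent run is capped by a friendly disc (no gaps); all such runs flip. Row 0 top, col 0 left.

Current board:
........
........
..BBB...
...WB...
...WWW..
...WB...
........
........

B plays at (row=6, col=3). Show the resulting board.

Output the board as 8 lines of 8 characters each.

Answer: ........
........
..BBB...
...BB...
...BWW..
...BB...
...B....
........

Derivation:
Place B at (6,3); scan 8 dirs for brackets.
Dir NW: first cell '.' (not opp) -> no flip
Dir N: opp run (5,3) (4,3) (3,3) capped by B -> flip
Dir NE: first cell 'B' (not opp) -> no flip
Dir W: first cell '.' (not opp) -> no flip
Dir E: first cell '.' (not opp) -> no flip
Dir SW: first cell '.' (not opp) -> no flip
Dir S: first cell '.' (not opp) -> no flip
Dir SE: first cell '.' (not opp) -> no flip
All flips: (3,3) (4,3) (5,3)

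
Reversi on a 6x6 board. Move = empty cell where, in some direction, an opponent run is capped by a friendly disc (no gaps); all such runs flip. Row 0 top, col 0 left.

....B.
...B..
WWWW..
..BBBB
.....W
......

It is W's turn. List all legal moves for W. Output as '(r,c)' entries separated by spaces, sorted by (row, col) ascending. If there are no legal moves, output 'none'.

Answer: (0,3) (2,5) (4,1) (4,2) (4,3) (4,4)

Derivation:
(0,2): no bracket -> illegal
(0,3): flips 1 -> legal
(0,5): no bracket -> illegal
(1,2): no bracket -> illegal
(1,4): no bracket -> illegal
(1,5): no bracket -> illegal
(2,4): no bracket -> illegal
(2,5): flips 1 -> legal
(3,1): no bracket -> illegal
(4,1): flips 1 -> legal
(4,2): flips 1 -> legal
(4,3): flips 2 -> legal
(4,4): flips 1 -> legal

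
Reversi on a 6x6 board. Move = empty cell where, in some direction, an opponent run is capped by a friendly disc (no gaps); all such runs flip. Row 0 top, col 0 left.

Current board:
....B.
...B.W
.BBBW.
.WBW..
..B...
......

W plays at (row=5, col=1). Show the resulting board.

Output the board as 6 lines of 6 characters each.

Place W at (5,1); scan 8 dirs for brackets.
Dir NW: first cell '.' (not opp) -> no flip
Dir N: first cell '.' (not opp) -> no flip
Dir NE: opp run (4,2) capped by W -> flip
Dir W: first cell '.' (not opp) -> no flip
Dir E: first cell '.' (not opp) -> no flip
Dir SW: edge -> no flip
Dir S: edge -> no flip
Dir SE: edge -> no flip
All flips: (4,2)

Answer: ....B.
...B.W
.BBBW.
.WBW..
..W...
.W....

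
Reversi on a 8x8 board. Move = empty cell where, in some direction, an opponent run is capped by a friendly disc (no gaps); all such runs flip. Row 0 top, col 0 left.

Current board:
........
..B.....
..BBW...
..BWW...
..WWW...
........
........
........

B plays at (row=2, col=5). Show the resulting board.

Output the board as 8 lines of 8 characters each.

Answer: ........
..B.....
..BBBB..
..BWW...
..WWW...
........
........
........

Derivation:
Place B at (2,5); scan 8 dirs for brackets.
Dir NW: first cell '.' (not opp) -> no flip
Dir N: first cell '.' (not opp) -> no flip
Dir NE: first cell '.' (not opp) -> no flip
Dir W: opp run (2,4) capped by B -> flip
Dir E: first cell '.' (not opp) -> no flip
Dir SW: opp run (3,4) (4,3), next='.' -> no flip
Dir S: first cell '.' (not opp) -> no flip
Dir SE: first cell '.' (not opp) -> no flip
All flips: (2,4)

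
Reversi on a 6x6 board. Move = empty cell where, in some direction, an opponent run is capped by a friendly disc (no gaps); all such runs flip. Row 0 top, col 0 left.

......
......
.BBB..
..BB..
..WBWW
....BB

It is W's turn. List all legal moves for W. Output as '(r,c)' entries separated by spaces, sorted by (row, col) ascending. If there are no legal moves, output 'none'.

(1,0): no bracket -> illegal
(1,1): flips 2 -> legal
(1,2): flips 2 -> legal
(1,3): no bracket -> illegal
(1,4): no bracket -> illegal
(2,0): no bracket -> illegal
(2,4): flips 1 -> legal
(3,0): no bracket -> illegal
(3,1): no bracket -> illegal
(3,4): no bracket -> illegal
(4,1): no bracket -> illegal
(5,2): no bracket -> illegal
(5,3): no bracket -> illegal

Answer: (1,1) (1,2) (2,4)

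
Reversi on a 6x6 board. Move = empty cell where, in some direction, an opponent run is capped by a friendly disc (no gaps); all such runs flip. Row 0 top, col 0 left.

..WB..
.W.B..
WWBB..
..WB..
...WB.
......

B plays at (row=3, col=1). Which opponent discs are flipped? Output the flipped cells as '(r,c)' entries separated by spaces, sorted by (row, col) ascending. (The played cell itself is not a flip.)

Dir NW: opp run (2,0), next=edge -> no flip
Dir N: opp run (2,1) (1,1), next='.' -> no flip
Dir NE: first cell 'B' (not opp) -> no flip
Dir W: first cell '.' (not opp) -> no flip
Dir E: opp run (3,2) capped by B -> flip
Dir SW: first cell '.' (not opp) -> no flip
Dir S: first cell '.' (not opp) -> no flip
Dir SE: first cell '.' (not opp) -> no flip

Answer: (3,2)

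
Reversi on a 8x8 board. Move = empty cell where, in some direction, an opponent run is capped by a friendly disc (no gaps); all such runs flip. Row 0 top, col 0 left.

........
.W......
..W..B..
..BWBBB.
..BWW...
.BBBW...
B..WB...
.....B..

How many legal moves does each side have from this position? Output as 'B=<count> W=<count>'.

-- B to move --
(0,0): no bracket -> illegal
(0,1): no bracket -> illegal
(0,2): no bracket -> illegal
(1,0): no bracket -> illegal
(1,2): flips 1 -> legal
(1,3): no bracket -> illegal
(2,0): no bracket -> illegal
(2,1): no bracket -> illegal
(2,3): flips 2 -> legal
(2,4): flips 1 -> legal
(3,1): no bracket -> illegal
(4,5): flips 2 -> legal
(5,5): flips 1 -> legal
(6,2): flips 1 -> legal
(6,5): flips 2 -> legal
(7,2): no bracket -> illegal
(7,3): flips 1 -> legal
(7,4): flips 1 -> legal
B mobility = 9
-- W to move --
(1,4): no bracket -> illegal
(1,5): no bracket -> illegal
(1,6): flips 2 -> legal
(2,1): flips 1 -> legal
(2,3): no bracket -> illegal
(2,4): flips 1 -> legal
(2,6): flips 1 -> legal
(2,7): no bracket -> illegal
(3,1): flips 1 -> legal
(3,7): flips 3 -> legal
(4,0): no bracket -> illegal
(4,1): flips 2 -> legal
(4,5): no bracket -> illegal
(4,6): no bracket -> illegal
(4,7): no bracket -> illegal
(5,0): flips 3 -> legal
(5,5): no bracket -> illegal
(6,1): flips 1 -> legal
(6,2): flips 4 -> legal
(6,5): flips 1 -> legal
(6,6): no bracket -> illegal
(7,0): no bracket -> illegal
(7,1): no bracket -> illegal
(7,3): no bracket -> illegal
(7,4): flips 1 -> legal
(7,6): no bracket -> illegal
W mobility = 12

Answer: B=9 W=12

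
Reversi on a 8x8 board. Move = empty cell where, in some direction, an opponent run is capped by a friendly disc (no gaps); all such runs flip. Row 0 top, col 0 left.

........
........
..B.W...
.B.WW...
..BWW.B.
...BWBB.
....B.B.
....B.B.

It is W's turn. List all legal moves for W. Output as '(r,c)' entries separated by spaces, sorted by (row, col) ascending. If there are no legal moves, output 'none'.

(1,1): flips 1 -> legal
(1,2): no bracket -> illegal
(1,3): no bracket -> illegal
(2,0): no bracket -> illegal
(2,1): no bracket -> illegal
(2,3): no bracket -> illegal
(3,0): no bracket -> illegal
(3,2): no bracket -> illegal
(3,5): no bracket -> illegal
(3,6): no bracket -> illegal
(3,7): no bracket -> illegal
(4,0): no bracket -> illegal
(4,1): flips 1 -> legal
(4,5): no bracket -> illegal
(4,7): no bracket -> illegal
(5,1): flips 1 -> legal
(5,2): flips 1 -> legal
(5,7): flips 2 -> legal
(6,2): flips 1 -> legal
(6,3): flips 1 -> legal
(6,5): no bracket -> illegal
(6,7): no bracket -> illegal
(7,3): no bracket -> illegal
(7,5): no bracket -> illegal
(7,7): flips 2 -> legal

Answer: (1,1) (4,1) (5,1) (5,2) (5,7) (6,2) (6,3) (7,7)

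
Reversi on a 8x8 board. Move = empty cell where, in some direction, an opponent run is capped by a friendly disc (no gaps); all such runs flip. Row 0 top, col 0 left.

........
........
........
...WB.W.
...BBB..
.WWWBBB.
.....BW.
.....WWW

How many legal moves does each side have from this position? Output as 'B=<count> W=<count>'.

Answer: B=9 W=7

Derivation:
-- B to move --
(2,2): flips 1 -> legal
(2,3): flips 1 -> legal
(2,4): no bracket -> illegal
(2,5): no bracket -> illegal
(2,6): no bracket -> illegal
(2,7): flips 1 -> legal
(3,2): flips 1 -> legal
(3,5): no bracket -> illegal
(3,7): no bracket -> illegal
(4,0): no bracket -> illegal
(4,1): no bracket -> illegal
(4,2): no bracket -> illegal
(4,6): no bracket -> illegal
(4,7): no bracket -> illegal
(5,0): flips 3 -> legal
(5,7): no bracket -> illegal
(6,0): no bracket -> illegal
(6,1): flips 1 -> legal
(6,2): flips 1 -> legal
(6,3): flips 1 -> legal
(6,4): no bracket -> illegal
(6,7): flips 1 -> legal
(7,4): no bracket -> illegal
B mobility = 9
-- W to move --
(2,3): no bracket -> illegal
(2,4): no bracket -> illegal
(2,5): flips 2 -> legal
(3,2): flips 3 -> legal
(3,5): flips 5 -> legal
(4,2): no bracket -> illegal
(4,6): flips 1 -> legal
(4,7): no bracket -> illegal
(5,7): flips 3 -> legal
(6,3): flips 2 -> legal
(6,4): flips 1 -> legal
(6,7): no bracket -> illegal
(7,4): no bracket -> illegal
W mobility = 7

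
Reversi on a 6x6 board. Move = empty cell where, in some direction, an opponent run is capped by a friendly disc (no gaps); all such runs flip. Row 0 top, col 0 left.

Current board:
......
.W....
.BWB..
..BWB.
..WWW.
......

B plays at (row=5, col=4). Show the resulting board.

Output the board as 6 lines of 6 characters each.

Answer: ......
.W....
.BWB..
..BWB.
..WBB.
....B.

Derivation:
Place B at (5,4); scan 8 dirs for brackets.
Dir NW: opp run (4,3) capped by B -> flip
Dir N: opp run (4,4) capped by B -> flip
Dir NE: first cell '.' (not opp) -> no flip
Dir W: first cell '.' (not opp) -> no flip
Dir E: first cell '.' (not opp) -> no flip
Dir SW: edge -> no flip
Dir S: edge -> no flip
Dir SE: edge -> no flip
All flips: (4,3) (4,4)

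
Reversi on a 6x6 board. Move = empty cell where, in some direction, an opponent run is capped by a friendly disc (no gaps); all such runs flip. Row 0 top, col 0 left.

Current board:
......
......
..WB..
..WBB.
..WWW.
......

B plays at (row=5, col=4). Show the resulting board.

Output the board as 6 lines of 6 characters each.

Place B at (5,4); scan 8 dirs for brackets.
Dir NW: opp run (4,3) (3,2), next='.' -> no flip
Dir N: opp run (4,4) capped by B -> flip
Dir NE: first cell '.' (not opp) -> no flip
Dir W: first cell '.' (not opp) -> no flip
Dir E: first cell '.' (not opp) -> no flip
Dir SW: edge -> no flip
Dir S: edge -> no flip
Dir SE: edge -> no flip
All flips: (4,4)

Answer: ......
......
..WB..
..WBB.
..WWB.
....B.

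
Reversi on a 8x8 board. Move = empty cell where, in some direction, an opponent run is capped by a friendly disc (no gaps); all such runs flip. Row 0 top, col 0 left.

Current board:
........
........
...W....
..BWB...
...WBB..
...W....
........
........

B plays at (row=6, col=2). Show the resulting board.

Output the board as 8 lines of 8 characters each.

Answer: ........
........
...W....
..BWB...
...WBB..
...B....
..B.....
........

Derivation:
Place B at (6,2); scan 8 dirs for brackets.
Dir NW: first cell '.' (not opp) -> no flip
Dir N: first cell '.' (not opp) -> no flip
Dir NE: opp run (5,3) capped by B -> flip
Dir W: first cell '.' (not opp) -> no flip
Dir E: first cell '.' (not opp) -> no flip
Dir SW: first cell '.' (not opp) -> no flip
Dir S: first cell '.' (not opp) -> no flip
Dir SE: first cell '.' (not opp) -> no flip
All flips: (5,3)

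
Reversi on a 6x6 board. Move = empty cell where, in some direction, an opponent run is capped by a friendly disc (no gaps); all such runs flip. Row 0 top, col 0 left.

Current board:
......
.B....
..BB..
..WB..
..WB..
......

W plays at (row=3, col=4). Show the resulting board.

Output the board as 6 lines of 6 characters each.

Place W at (3,4); scan 8 dirs for brackets.
Dir NW: opp run (2,3), next='.' -> no flip
Dir N: first cell '.' (not opp) -> no flip
Dir NE: first cell '.' (not opp) -> no flip
Dir W: opp run (3,3) capped by W -> flip
Dir E: first cell '.' (not opp) -> no flip
Dir SW: opp run (4,3), next='.' -> no flip
Dir S: first cell '.' (not opp) -> no flip
Dir SE: first cell '.' (not opp) -> no flip
All flips: (3,3)

Answer: ......
.B....
..BB..
..WWW.
..WB..
......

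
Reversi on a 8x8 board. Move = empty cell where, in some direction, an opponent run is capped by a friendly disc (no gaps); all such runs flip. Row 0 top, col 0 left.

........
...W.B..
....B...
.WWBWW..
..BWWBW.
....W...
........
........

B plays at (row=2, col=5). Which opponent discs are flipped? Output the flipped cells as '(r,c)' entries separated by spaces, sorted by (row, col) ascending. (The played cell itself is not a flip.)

Answer: (3,5)

Derivation:
Dir NW: first cell '.' (not opp) -> no flip
Dir N: first cell 'B' (not opp) -> no flip
Dir NE: first cell '.' (not opp) -> no flip
Dir W: first cell 'B' (not opp) -> no flip
Dir E: first cell '.' (not opp) -> no flip
Dir SW: opp run (3,4) (4,3), next='.' -> no flip
Dir S: opp run (3,5) capped by B -> flip
Dir SE: first cell '.' (not opp) -> no flip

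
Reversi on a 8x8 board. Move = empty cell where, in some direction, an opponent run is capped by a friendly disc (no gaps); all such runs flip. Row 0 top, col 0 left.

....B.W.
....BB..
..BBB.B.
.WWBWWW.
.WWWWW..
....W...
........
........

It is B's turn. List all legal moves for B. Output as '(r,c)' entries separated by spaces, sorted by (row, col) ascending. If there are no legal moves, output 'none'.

(0,5): no bracket -> illegal
(0,7): no bracket -> illegal
(1,6): no bracket -> illegal
(1,7): no bracket -> illegal
(2,0): no bracket -> illegal
(2,1): no bracket -> illegal
(2,5): no bracket -> illegal
(2,7): no bracket -> illegal
(3,0): flips 2 -> legal
(3,7): flips 3 -> legal
(4,0): flips 1 -> legal
(4,6): flips 2 -> legal
(4,7): no bracket -> illegal
(5,0): flips 2 -> legal
(5,1): flips 1 -> legal
(5,2): flips 2 -> legal
(5,3): flips 3 -> legal
(5,5): flips 1 -> legal
(5,6): flips 2 -> legal
(6,3): no bracket -> illegal
(6,4): flips 3 -> legal
(6,5): no bracket -> illegal

Answer: (3,0) (3,7) (4,0) (4,6) (5,0) (5,1) (5,2) (5,3) (5,5) (5,6) (6,4)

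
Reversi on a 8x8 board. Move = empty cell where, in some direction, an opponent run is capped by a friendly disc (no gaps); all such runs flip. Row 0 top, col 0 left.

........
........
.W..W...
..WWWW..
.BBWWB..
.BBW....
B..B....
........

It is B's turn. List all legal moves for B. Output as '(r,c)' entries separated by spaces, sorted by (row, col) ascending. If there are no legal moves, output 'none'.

Answer: (1,5) (2,2) (2,3) (2,5) (5,4) (6,4)

Derivation:
(1,0): no bracket -> illegal
(1,1): no bracket -> illegal
(1,2): no bracket -> illegal
(1,3): no bracket -> illegal
(1,4): no bracket -> illegal
(1,5): flips 2 -> legal
(2,0): no bracket -> illegal
(2,2): flips 1 -> legal
(2,3): flips 5 -> legal
(2,5): flips 3 -> legal
(2,6): no bracket -> illegal
(3,0): no bracket -> illegal
(3,1): no bracket -> illegal
(3,6): no bracket -> illegal
(4,6): no bracket -> illegal
(5,4): flips 1 -> legal
(5,5): no bracket -> illegal
(6,2): no bracket -> illegal
(6,4): flips 1 -> legal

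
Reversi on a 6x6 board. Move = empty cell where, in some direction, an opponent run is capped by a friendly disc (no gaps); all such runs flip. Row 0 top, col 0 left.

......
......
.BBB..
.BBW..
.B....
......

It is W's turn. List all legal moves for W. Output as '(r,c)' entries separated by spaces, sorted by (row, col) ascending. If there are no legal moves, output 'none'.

Answer: (1,1) (1,3) (3,0)

Derivation:
(1,0): no bracket -> illegal
(1,1): flips 1 -> legal
(1,2): no bracket -> illegal
(1,3): flips 1 -> legal
(1,4): no bracket -> illegal
(2,0): no bracket -> illegal
(2,4): no bracket -> illegal
(3,0): flips 2 -> legal
(3,4): no bracket -> illegal
(4,0): no bracket -> illegal
(4,2): no bracket -> illegal
(4,3): no bracket -> illegal
(5,0): no bracket -> illegal
(5,1): no bracket -> illegal
(5,2): no bracket -> illegal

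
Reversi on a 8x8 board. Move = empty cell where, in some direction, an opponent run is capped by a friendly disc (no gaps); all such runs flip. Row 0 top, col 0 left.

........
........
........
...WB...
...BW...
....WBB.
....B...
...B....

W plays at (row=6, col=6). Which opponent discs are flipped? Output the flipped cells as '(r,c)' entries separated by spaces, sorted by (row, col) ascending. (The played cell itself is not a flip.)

Dir NW: opp run (5,5) capped by W -> flip
Dir N: opp run (5,6), next='.' -> no flip
Dir NE: first cell '.' (not opp) -> no flip
Dir W: first cell '.' (not opp) -> no flip
Dir E: first cell '.' (not opp) -> no flip
Dir SW: first cell '.' (not opp) -> no flip
Dir S: first cell '.' (not opp) -> no flip
Dir SE: first cell '.' (not opp) -> no flip

Answer: (5,5)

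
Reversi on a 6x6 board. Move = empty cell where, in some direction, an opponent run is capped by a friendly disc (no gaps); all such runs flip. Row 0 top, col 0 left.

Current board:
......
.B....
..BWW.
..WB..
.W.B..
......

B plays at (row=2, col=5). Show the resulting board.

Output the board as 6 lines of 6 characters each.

Answer: ......
.B....
..BBBB
..WB..
.W.B..
......

Derivation:
Place B at (2,5); scan 8 dirs for brackets.
Dir NW: first cell '.' (not opp) -> no flip
Dir N: first cell '.' (not opp) -> no flip
Dir NE: edge -> no flip
Dir W: opp run (2,4) (2,3) capped by B -> flip
Dir E: edge -> no flip
Dir SW: first cell '.' (not opp) -> no flip
Dir S: first cell '.' (not opp) -> no flip
Dir SE: edge -> no flip
All flips: (2,3) (2,4)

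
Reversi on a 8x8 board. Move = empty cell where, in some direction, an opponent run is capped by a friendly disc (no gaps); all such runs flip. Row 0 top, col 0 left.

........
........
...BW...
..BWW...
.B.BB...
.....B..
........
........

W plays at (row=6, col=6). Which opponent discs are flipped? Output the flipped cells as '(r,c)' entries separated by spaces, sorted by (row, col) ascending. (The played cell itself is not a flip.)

Answer: (4,4) (5,5)

Derivation:
Dir NW: opp run (5,5) (4,4) capped by W -> flip
Dir N: first cell '.' (not opp) -> no flip
Dir NE: first cell '.' (not opp) -> no flip
Dir W: first cell '.' (not opp) -> no flip
Dir E: first cell '.' (not opp) -> no flip
Dir SW: first cell '.' (not opp) -> no flip
Dir S: first cell '.' (not opp) -> no flip
Dir SE: first cell '.' (not opp) -> no flip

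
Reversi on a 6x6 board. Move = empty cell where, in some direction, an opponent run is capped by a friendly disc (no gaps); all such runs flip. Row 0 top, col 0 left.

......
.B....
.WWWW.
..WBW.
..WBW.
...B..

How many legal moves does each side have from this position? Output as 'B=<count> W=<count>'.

-- B to move --
(1,0): flips 2 -> legal
(1,2): no bracket -> illegal
(1,3): flips 1 -> legal
(1,4): no bracket -> illegal
(1,5): flips 1 -> legal
(2,0): no bracket -> illegal
(2,5): flips 1 -> legal
(3,0): no bracket -> illegal
(3,1): flips 3 -> legal
(3,5): flips 2 -> legal
(4,1): flips 1 -> legal
(4,5): flips 1 -> legal
(5,1): flips 1 -> legal
(5,2): no bracket -> illegal
(5,4): no bracket -> illegal
(5,5): flips 1 -> legal
B mobility = 10
-- W to move --
(0,0): flips 1 -> legal
(0,1): flips 1 -> legal
(0,2): no bracket -> illegal
(1,0): no bracket -> illegal
(1,2): no bracket -> illegal
(2,0): no bracket -> illegal
(5,2): flips 1 -> legal
(5,4): flips 1 -> legal
W mobility = 4

Answer: B=10 W=4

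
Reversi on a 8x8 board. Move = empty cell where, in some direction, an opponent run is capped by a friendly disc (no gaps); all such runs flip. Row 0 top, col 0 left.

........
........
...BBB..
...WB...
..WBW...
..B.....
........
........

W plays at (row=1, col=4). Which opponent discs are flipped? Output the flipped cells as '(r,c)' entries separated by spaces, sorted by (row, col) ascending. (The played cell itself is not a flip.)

Answer: (2,4) (3,4)

Derivation:
Dir NW: first cell '.' (not opp) -> no flip
Dir N: first cell '.' (not opp) -> no flip
Dir NE: first cell '.' (not opp) -> no flip
Dir W: first cell '.' (not opp) -> no flip
Dir E: first cell '.' (not opp) -> no flip
Dir SW: opp run (2,3), next='.' -> no flip
Dir S: opp run (2,4) (3,4) capped by W -> flip
Dir SE: opp run (2,5), next='.' -> no flip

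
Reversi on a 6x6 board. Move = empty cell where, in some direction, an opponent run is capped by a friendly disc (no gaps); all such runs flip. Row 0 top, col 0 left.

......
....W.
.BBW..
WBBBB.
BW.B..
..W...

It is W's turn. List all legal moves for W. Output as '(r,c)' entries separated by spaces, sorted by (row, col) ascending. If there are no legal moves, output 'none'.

Answer: (1,1) (1,2) (2,0) (2,5) (3,5) (4,5) (5,0) (5,3)

Derivation:
(1,0): no bracket -> illegal
(1,1): flips 2 -> legal
(1,2): flips 1 -> legal
(1,3): no bracket -> illegal
(2,0): flips 2 -> legal
(2,4): no bracket -> illegal
(2,5): flips 2 -> legal
(3,5): flips 4 -> legal
(4,2): no bracket -> illegal
(4,4): no bracket -> illegal
(4,5): flips 1 -> legal
(5,0): flips 1 -> legal
(5,1): no bracket -> illegal
(5,3): flips 2 -> legal
(5,4): no bracket -> illegal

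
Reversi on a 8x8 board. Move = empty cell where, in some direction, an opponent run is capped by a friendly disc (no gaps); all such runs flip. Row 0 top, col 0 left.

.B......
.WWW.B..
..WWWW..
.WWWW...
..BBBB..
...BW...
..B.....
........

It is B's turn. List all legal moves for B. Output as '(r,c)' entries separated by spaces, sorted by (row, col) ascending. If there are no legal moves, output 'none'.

Answer: (0,0) (0,2) (0,3) (1,4) (1,6) (2,0) (2,1) (3,5) (5,5) (6,3) (6,4) (6,5)

Derivation:
(0,0): flips 3 -> legal
(0,2): flips 3 -> legal
(0,3): flips 3 -> legal
(0,4): no bracket -> illegal
(1,0): no bracket -> illegal
(1,4): flips 2 -> legal
(1,6): flips 2 -> legal
(2,0): flips 1 -> legal
(2,1): flips 2 -> legal
(2,6): no bracket -> illegal
(3,0): no bracket -> illegal
(3,5): flips 1 -> legal
(3,6): no bracket -> illegal
(4,0): no bracket -> illegal
(4,1): no bracket -> illegal
(5,5): flips 1 -> legal
(6,3): flips 1 -> legal
(6,4): flips 1 -> legal
(6,5): flips 1 -> legal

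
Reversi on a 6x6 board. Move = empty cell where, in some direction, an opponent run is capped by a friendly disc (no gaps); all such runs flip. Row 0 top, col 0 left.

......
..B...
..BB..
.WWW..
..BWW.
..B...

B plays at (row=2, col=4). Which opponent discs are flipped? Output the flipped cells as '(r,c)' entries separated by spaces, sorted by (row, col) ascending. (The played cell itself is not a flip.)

Dir NW: first cell '.' (not opp) -> no flip
Dir N: first cell '.' (not opp) -> no flip
Dir NE: first cell '.' (not opp) -> no flip
Dir W: first cell 'B' (not opp) -> no flip
Dir E: first cell '.' (not opp) -> no flip
Dir SW: opp run (3,3) capped by B -> flip
Dir S: first cell '.' (not opp) -> no flip
Dir SE: first cell '.' (not opp) -> no flip

Answer: (3,3)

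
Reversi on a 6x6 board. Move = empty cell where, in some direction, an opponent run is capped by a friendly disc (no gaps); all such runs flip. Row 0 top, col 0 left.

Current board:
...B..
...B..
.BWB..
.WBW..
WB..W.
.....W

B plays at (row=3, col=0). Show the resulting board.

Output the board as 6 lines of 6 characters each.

Place B at (3,0); scan 8 dirs for brackets.
Dir NW: edge -> no flip
Dir N: first cell '.' (not opp) -> no flip
Dir NE: first cell 'B' (not opp) -> no flip
Dir W: edge -> no flip
Dir E: opp run (3,1) capped by B -> flip
Dir SW: edge -> no flip
Dir S: opp run (4,0), next='.' -> no flip
Dir SE: first cell 'B' (not opp) -> no flip
All flips: (3,1)

Answer: ...B..
...B..
.BWB..
BBBW..
WB..W.
.....W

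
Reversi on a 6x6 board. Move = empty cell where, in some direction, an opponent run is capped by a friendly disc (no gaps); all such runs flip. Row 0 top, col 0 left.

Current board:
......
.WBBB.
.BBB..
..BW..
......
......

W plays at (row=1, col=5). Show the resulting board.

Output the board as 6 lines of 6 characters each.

Place W at (1,5); scan 8 dirs for brackets.
Dir NW: first cell '.' (not opp) -> no flip
Dir N: first cell '.' (not opp) -> no flip
Dir NE: edge -> no flip
Dir W: opp run (1,4) (1,3) (1,2) capped by W -> flip
Dir E: edge -> no flip
Dir SW: first cell '.' (not opp) -> no flip
Dir S: first cell '.' (not opp) -> no flip
Dir SE: edge -> no flip
All flips: (1,2) (1,3) (1,4)

Answer: ......
.WWWWW
.BBB..
..BW..
......
......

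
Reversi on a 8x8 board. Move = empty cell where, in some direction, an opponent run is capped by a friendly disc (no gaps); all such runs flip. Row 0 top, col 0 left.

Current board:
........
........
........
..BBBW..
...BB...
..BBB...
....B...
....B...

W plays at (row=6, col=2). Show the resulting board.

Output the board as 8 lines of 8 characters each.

Place W at (6,2); scan 8 dirs for brackets.
Dir NW: first cell '.' (not opp) -> no flip
Dir N: opp run (5,2), next='.' -> no flip
Dir NE: opp run (5,3) (4,4) capped by W -> flip
Dir W: first cell '.' (not opp) -> no flip
Dir E: first cell '.' (not opp) -> no flip
Dir SW: first cell '.' (not opp) -> no flip
Dir S: first cell '.' (not opp) -> no flip
Dir SE: first cell '.' (not opp) -> no flip
All flips: (4,4) (5,3)

Answer: ........
........
........
..BBBW..
...BW...
..BWB...
..W.B...
....B...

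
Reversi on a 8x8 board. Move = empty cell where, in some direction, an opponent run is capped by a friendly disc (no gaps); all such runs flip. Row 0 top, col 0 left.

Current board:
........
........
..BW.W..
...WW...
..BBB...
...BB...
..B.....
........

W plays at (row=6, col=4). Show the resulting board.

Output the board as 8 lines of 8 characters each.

Place W at (6,4); scan 8 dirs for brackets.
Dir NW: opp run (5,3) (4,2), next='.' -> no flip
Dir N: opp run (5,4) (4,4) capped by W -> flip
Dir NE: first cell '.' (not opp) -> no flip
Dir W: first cell '.' (not opp) -> no flip
Dir E: first cell '.' (not opp) -> no flip
Dir SW: first cell '.' (not opp) -> no flip
Dir S: first cell '.' (not opp) -> no flip
Dir SE: first cell '.' (not opp) -> no flip
All flips: (4,4) (5,4)

Answer: ........
........
..BW.W..
...WW...
..BBW...
...BW...
..B.W...
........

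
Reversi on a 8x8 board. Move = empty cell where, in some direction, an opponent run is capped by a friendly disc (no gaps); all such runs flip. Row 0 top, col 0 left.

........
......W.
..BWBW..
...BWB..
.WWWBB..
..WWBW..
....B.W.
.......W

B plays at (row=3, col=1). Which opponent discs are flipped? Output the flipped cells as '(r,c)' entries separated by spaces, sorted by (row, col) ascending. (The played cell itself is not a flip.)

Answer: (4,2) (5,3)

Derivation:
Dir NW: first cell '.' (not opp) -> no flip
Dir N: first cell '.' (not opp) -> no flip
Dir NE: first cell 'B' (not opp) -> no flip
Dir W: first cell '.' (not opp) -> no flip
Dir E: first cell '.' (not opp) -> no flip
Dir SW: first cell '.' (not opp) -> no flip
Dir S: opp run (4,1), next='.' -> no flip
Dir SE: opp run (4,2) (5,3) capped by B -> flip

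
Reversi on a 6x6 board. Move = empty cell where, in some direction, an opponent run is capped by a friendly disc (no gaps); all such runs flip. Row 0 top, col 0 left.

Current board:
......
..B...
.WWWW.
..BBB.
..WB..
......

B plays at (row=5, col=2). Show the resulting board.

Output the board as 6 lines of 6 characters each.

Answer: ......
..B...
.WWWW.
..BBB.
..BB..
..B...

Derivation:
Place B at (5,2); scan 8 dirs for brackets.
Dir NW: first cell '.' (not opp) -> no flip
Dir N: opp run (4,2) capped by B -> flip
Dir NE: first cell 'B' (not opp) -> no flip
Dir W: first cell '.' (not opp) -> no flip
Dir E: first cell '.' (not opp) -> no flip
Dir SW: edge -> no flip
Dir S: edge -> no flip
Dir SE: edge -> no flip
All flips: (4,2)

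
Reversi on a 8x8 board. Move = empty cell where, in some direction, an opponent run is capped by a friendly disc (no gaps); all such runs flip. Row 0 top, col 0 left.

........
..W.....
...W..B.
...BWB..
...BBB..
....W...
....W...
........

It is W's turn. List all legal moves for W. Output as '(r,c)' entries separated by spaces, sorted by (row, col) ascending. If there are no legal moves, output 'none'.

(1,5): no bracket -> illegal
(1,6): no bracket -> illegal
(1,7): no bracket -> illegal
(2,2): no bracket -> illegal
(2,4): no bracket -> illegal
(2,5): no bracket -> illegal
(2,7): no bracket -> illegal
(3,2): flips 2 -> legal
(3,6): flips 2 -> legal
(3,7): no bracket -> illegal
(4,2): no bracket -> illegal
(4,6): no bracket -> illegal
(5,2): flips 1 -> legal
(5,3): flips 2 -> legal
(5,5): no bracket -> illegal
(5,6): flips 1 -> legal

Answer: (3,2) (3,6) (5,2) (5,3) (5,6)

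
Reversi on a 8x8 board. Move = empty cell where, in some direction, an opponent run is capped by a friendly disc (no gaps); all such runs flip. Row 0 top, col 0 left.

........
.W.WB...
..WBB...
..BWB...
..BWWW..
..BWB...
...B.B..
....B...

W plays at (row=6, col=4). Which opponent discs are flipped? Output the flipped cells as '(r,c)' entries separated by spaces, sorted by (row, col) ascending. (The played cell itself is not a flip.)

Dir NW: first cell 'W' (not opp) -> no flip
Dir N: opp run (5,4) capped by W -> flip
Dir NE: first cell '.' (not opp) -> no flip
Dir W: opp run (6,3), next='.' -> no flip
Dir E: opp run (6,5), next='.' -> no flip
Dir SW: first cell '.' (not opp) -> no flip
Dir S: opp run (7,4), next=edge -> no flip
Dir SE: first cell '.' (not opp) -> no flip

Answer: (5,4)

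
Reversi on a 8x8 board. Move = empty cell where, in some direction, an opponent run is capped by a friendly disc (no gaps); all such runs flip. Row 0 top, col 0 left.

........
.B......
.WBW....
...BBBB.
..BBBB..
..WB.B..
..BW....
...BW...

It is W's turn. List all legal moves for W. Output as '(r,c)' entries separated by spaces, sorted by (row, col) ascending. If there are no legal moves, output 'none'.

Answer: (0,1) (2,5) (3,2) (5,4) (5,6) (6,1) (7,2)

Derivation:
(0,0): no bracket -> illegal
(0,1): flips 1 -> legal
(0,2): no bracket -> illegal
(1,0): no bracket -> illegal
(1,2): no bracket -> illegal
(1,3): no bracket -> illegal
(2,0): no bracket -> illegal
(2,4): no bracket -> illegal
(2,5): flips 2 -> legal
(2,6): no bracket -> illegal
(2,7): no bracket -> illegal
(3,1): no bracket -> illegal
(3,2): flips 1 -> legal
(3,7): no bracket -> illegal
(4,1): no bracket -> illegal
(4,6): no bracket -> illegal
(4,7): no bracket -> illegal
(5,1): no bracket -> illegal
(5,4): flips 1 -> legal
(5,6): flips 2 -> legal
(6,1): flips 1 -> legal
(6,4): no bracket -> illegal
(6,5): no bracket -> illegal
(6,6): no bracket -> illegal
(7,1): no bracket -> illegal
(7,2): flips 2 -> legal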